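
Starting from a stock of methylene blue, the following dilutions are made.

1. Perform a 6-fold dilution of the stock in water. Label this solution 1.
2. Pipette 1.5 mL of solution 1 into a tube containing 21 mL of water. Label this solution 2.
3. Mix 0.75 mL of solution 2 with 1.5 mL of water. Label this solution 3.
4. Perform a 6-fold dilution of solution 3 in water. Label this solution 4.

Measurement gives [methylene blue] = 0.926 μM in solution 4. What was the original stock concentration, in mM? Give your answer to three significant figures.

Step 1: 6-fold → factor 6
Step 2: 1.5 mL + 21 mL = 22.5 mL total → factor 22.5/1.5 = 15
Step 3: 0.75 mL + 1.5 mL = 2.25 mL total → factor 2.25/0.75 = 3
Step 4: 6-fold → factor 6
Overall dilution factor = 6 × 15 × 3 × 6 = 1620
Stock = 0.926 μM × 1620 = 1500 μM = 1.50 mM

1.50 mM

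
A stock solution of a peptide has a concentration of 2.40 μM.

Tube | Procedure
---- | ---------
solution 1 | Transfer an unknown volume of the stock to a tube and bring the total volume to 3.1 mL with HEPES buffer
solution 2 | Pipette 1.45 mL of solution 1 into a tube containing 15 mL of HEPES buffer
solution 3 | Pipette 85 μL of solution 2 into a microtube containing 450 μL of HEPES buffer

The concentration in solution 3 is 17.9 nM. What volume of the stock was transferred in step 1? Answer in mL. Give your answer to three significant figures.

1.65 mL

Step 1: v brought to 3.1 mL → factor = 3.1 mL/v
Step 2: 1.45 mL + 15 mL = 16.45 mL total → factor 16.45/1.45 = 11.345
Step 3: 85 μL + 450 μL = 535 μL total → factor 535/85 = 6.2941
Product of known-step factors = 71.406
Overall factor = 2.40 μM / (17.9 nM) = 134.08
Step-1 factor = 134.08 / 71.406 = 1.8777
v = 3.1 mL / 1.8777 = 1.65 mL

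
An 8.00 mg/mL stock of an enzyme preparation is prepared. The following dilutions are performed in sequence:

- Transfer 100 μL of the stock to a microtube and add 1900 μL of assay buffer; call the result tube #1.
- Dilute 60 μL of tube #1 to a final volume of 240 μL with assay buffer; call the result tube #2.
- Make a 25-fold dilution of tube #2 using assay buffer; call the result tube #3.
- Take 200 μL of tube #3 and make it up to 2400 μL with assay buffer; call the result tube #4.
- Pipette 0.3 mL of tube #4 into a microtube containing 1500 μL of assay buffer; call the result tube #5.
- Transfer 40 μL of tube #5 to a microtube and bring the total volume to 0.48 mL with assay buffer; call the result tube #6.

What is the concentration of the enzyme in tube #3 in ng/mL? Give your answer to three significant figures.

Step 1: 100 μL + 1900 μL = 2000 μL total → factor 2000/100 = 20
Step 2: 60 μL brought to 240 μL → factor 240/60 = 4
Step 3: 25-fold → factor 25
Dilution factor through tube #3 = 20 × 4 × 25 = 2000
[tube #3] = 8.00 mg/mL / 2000 = 0.004000 mg/mL = 4.00 × 10^3 ng/mL

4.00 × 10^3 ng/mL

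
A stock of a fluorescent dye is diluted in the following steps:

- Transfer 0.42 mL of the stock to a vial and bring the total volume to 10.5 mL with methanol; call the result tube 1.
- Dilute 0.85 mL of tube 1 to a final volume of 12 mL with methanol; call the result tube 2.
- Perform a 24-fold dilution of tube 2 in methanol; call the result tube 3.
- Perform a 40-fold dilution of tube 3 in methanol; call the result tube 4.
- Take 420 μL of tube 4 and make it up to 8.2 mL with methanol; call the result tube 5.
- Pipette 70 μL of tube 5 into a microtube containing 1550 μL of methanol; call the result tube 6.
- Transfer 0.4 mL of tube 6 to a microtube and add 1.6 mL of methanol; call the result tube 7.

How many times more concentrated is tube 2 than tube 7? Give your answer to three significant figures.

2.17 × 10^6

Step 1: 0.42 mL brought to 10.5 mL → factor 10.5/0.42 = 25
Step 2: 0.85 mL brought to 12 mL → factor 12/0.85 = 14.118
Step 3: 24-fold → factor 24
Step 4: 40-fold → factor 40
Step 5: 420 μL brought to 8.2 mL → factor 8200/420 = 19.524
Step 6: 70 μL + 1550 μL = 1620 μL total → factor 1620/70 = 23.143
Step 7: 0.4 mL + 1.6 mL = 2 mL total → factor 2/0.4 = 5
Dilution factor to tube 2 = 352.94; to tube 7 = 7.6546 × 10^8
[tube 2]/[tube 7] = (factor to tube 7)/(factor to tube 2) = 7.6546 × 10^8/352.94 = 2.17 × 10^6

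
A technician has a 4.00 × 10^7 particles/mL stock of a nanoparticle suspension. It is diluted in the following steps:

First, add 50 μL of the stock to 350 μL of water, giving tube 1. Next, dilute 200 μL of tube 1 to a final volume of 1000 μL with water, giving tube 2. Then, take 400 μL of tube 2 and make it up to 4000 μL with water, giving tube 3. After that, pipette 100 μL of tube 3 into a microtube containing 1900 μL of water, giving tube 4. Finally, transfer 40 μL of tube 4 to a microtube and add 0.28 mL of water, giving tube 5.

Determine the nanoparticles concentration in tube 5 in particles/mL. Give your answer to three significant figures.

Step 1: 50 μL + 350 μL = 400 μL total → factor 400/50 = 8
Step 2: 200 μL brought to 1000 μL → factor 1000/200 = 5
Step 3: 400 μL brought to 4000 μL → factor 4000/400 = 10
Step 4: 100 μL + 1900 μL = 2000 μL total → factor 2000/100 = 20
Step 5: 40 μL + 0.28 mL = 320 μL total → factor 320/40 = 8
Overall dilution factor = 8 × 5 × 10 × 20 × 8 = 64000
Final = 4.00 × 10^7 particles/mL / 64000 = 625 particles/mL

625 particles/mL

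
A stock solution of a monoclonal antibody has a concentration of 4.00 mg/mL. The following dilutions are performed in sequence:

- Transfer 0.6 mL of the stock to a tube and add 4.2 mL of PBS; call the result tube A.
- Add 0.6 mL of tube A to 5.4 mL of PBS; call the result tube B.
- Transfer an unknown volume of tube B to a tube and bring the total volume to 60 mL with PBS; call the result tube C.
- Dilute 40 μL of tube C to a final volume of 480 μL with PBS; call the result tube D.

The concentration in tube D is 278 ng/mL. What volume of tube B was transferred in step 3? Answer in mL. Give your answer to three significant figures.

4.00 mL

Step 1: 0.6 mL + 4.2 mL = 4.8 mL total → factor 4.8/0.6 = 8
Step 2: 0.6 mL + 5.4 mL = 6 mL total → factor 6/0.6 = 10
Step 3: v brought to 60 mL → factor = 60 mL/v
Step 4: 40 μL brought to 480 μL → factor 480/40 = 12
Product of known-step factors = 960
Overall factor = 4.00 mg/mL / (278 ng/mL) = 14388
Step-3 factor = 14388 / 960 = 14.988
v = 60 mL / 14.988 = 4.00 mL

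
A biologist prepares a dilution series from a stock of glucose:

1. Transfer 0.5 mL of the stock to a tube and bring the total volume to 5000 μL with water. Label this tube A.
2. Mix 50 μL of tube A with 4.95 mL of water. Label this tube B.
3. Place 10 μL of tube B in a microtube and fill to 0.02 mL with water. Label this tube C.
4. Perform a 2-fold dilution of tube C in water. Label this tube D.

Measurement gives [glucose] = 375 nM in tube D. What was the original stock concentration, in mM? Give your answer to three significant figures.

Step 1: 0.5 mL brought to 5000 μL → factor 5/0.5 = 10
Step 2: 50 μL + 4.95 mL = 5000 μL total → factor 5000/50 = 100
Step 3: 10 μL brought to 0.02 mL → factor 20/10 = 2
Step 4: 2-fold → factor 2
Overall dilution factor = 10 × 100 × 2 × 2 = 4000
Stock = 375 nM × 4000 = 1.500 × 10^6 nM = 1.50 mM

1.50 mM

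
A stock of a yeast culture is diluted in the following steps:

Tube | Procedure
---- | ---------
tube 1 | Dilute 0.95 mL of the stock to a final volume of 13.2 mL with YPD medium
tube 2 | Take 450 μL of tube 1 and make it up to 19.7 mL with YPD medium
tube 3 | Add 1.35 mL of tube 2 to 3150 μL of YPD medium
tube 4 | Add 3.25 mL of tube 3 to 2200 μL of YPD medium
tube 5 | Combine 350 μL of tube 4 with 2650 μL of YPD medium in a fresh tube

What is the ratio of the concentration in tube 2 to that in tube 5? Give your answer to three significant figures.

47.9

Step 1: 0.95 mL brought to 13.2 mL → factor 13.2/0.95 = 13.895
Step 2: 450 μL brought to 19.7 mL → factor 19700/450 = 43.778
Step 3: 1.35 mL + 3150 μL = 4.5 mL total → factor 4.5/1.35 = 3.3333
Step 4: 3.25 mL + 2200 μL = 5.45 mL total → factor 5.45/3.25 = 1.6769
Step 5: 350 μL + 2650 μL = 3000 μL total → factor 3000/350 = 8.5714
Dilution factor to tube 2 = 608.28; to tube 5 = 29144
[tube 2]/[tube 5] = (factor to tube 5)/(factor to tube 2) = 29144/608.28 = 47.9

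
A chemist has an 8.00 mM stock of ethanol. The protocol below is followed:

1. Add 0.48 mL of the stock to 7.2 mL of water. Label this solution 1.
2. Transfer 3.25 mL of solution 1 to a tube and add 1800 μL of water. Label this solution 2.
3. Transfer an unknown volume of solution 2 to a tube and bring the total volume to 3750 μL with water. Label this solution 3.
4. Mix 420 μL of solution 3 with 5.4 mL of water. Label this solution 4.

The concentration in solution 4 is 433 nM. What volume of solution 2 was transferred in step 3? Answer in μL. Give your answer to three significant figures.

Step 1: 0.48 mL + 7.2 mL = 7.68 mL total → factor 7.68/0.48 = 16
Step 2: 3.25 mL + 1800 μL = 5.05 mL total → factor 5.05/3.25 = 1.5538
Step 3: v brought to 3750 μL → factor = 3750 μL/v
Step 4: 420 μL + 5.4 mL = 5820 μL total → factor 5820/420 = 13.857
Product of known-step factors = 344.51
Overall factor = 8.00 mM / (433 nM) = 18476
Step-3 factor = 18476 / 344.51 = 53.629
v = 3750 μL / 53.629 = 69.9 μL

69.9 μL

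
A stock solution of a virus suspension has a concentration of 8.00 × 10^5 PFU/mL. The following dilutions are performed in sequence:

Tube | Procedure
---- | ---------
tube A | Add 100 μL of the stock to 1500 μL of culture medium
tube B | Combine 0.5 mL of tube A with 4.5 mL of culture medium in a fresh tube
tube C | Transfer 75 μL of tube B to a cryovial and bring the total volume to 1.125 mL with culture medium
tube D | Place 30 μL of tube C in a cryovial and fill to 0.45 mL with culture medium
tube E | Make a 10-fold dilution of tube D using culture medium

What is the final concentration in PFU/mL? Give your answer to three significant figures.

2.22 PFU/mL

Step 1: 100 μL + 1500 μL = 1600 μL total → factor 1600/100 = 16
Step 2: 0.5 mL + 4.5 mL = 5 mL total → factor 5/0.5 = 10
Step 3: 75 μL brought to 1.125 mL → factor 1125/75 = 15
Step 4: 30 μL brought to 0.45 mL → factor 450/30 = 15
Step 5: 10-fold → factor 10
Overall dilution factor = 16 × 10 × 15 × 15 × 10 = 3.6 × 10^5
Final = 8.00 × 10^5 PFU/mL / 3.6 × 10^5 = 2.22 PFU/mL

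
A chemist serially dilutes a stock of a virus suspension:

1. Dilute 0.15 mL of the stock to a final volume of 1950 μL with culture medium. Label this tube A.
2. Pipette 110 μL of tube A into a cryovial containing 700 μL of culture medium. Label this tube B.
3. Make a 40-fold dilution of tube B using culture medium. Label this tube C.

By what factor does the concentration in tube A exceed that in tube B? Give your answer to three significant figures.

Step 1: 0.15 mL brought to 1950 μL → factor 1.95/0.15 = 13
Step 2: 110 μL + 700 μL = 810 μL total → factor 810/110 = 7.3636
Dilution factor to tube A = 13; to tube B = 95.727
[tube A]/[tube B] = (factor to tube B)/(factor to tube A) = 95.727/13 = 7.36

7.36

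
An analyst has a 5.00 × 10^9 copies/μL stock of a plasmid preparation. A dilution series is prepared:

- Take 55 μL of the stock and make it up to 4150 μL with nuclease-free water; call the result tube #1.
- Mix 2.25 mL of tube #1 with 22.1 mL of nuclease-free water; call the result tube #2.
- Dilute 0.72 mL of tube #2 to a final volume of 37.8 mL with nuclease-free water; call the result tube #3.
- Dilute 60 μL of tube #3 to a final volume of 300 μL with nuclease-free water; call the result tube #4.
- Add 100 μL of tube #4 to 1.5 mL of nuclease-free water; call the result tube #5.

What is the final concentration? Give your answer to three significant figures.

Step 1: 55 μL brought to 4150 μL → factor 4150/55 = 75.455
Step 2: 2.25 mL + 22.1 mL = 24.35 mL total → factor 24.35/2.25 = 10.822
Step 3: 0.72 mL brought to 37.8 mL → factor 37.8/0.72 = 52.5
Step 4: 60 μL brought to 300 μL → factor 300/60 = 5
Step 5: 100 μL + 1.5 mL = 1600 μL total → factor 1600/100 = 16
Overall dilution factor = 75.455 × 10.822 × 52.5 × 5 × 16 = 3.4297 × 10^6
Final = 5.00 × 10^9 copies/μL / 3.4297 × 10^6 = 1.46 × 10^3 copies/μL

1.46 × 10^3 copies/μL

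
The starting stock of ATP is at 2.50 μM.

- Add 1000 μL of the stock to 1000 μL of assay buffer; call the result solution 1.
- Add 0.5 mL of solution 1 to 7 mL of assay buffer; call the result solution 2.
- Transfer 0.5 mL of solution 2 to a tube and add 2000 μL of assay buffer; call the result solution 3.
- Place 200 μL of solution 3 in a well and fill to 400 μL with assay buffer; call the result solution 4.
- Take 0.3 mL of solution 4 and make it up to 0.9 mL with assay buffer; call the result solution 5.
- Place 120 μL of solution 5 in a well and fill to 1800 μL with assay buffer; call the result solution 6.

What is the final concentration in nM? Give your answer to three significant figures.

0.185 nM

Step 1: 1000 μL + 1000 μL = 2000 μL total → factor 2000/1000 = 2
Step 2: 0.5 mL + 7 mL = 7.5 mL total → factor 7.5/0.5 = 15
Step 3: 0.5 mL + 2000 μL = 2.5 mL total → factor 2.5/0.5 = 5
Step 4: 200 μL brought to 400 μL → factor 400/200 = 2
Step 5: 0.3 mL brought to 0.9 mL → factor 0.9/0.3 = 3
Step 6: 120 μL brought to 1800 μL → factor 1800/120 = 15
Overall dilution factor = 2 × 15 × 5 × 2 × 3 × 15 = 13500
Final = 2.50 μM / 13500 = 0.0001852 μM = 0.185 nM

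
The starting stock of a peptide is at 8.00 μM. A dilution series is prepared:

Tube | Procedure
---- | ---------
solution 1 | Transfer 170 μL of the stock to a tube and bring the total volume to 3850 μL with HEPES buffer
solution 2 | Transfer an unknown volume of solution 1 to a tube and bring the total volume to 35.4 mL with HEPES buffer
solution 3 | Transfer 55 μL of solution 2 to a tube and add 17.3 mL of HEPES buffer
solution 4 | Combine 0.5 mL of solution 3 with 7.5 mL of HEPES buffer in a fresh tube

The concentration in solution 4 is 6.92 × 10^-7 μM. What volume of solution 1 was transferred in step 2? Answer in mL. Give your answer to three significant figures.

Step 1: 170 μL brought to 3850 μL → factor 3850/170 = 22.647
Step 2: v brought to 35.4 mL → factor = 35.4 mL/v
Step 3: 55 μL + 17.3 mL = 17355 μL total → factor 17355/55 = 315.55
Step 4: 0.5 mL + 7.5 mL = 8 mL total → factor 8/0.5 = 16
Product of known-step factors = 1.1434 × 10^5
Overall factor = 8.00 μM / (6.92 × 10^-7 μM) = 1.1561 × 10^7
Step-2 factor = 1.1561 × 10^7 / 1.1434 × 10^5 = 101.11
v = 35.4 mL / 101.11 = 0.350 mL

0.350 mL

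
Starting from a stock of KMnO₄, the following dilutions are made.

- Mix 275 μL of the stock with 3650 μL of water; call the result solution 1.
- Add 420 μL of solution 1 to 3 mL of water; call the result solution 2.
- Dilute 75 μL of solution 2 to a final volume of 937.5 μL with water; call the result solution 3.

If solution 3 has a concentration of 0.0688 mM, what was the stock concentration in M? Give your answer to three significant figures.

0.0999 M

Step 1: 275 μL + 3650 μL = 3925 μL total → factor 3925/275 = 14.273
Step 2: 420 μL + 3 mL = 3420 μL total → factor 3420/420 = 8.1429
Step 3: 75 μL brought to 937.5 μL → factor 937.5/75 = 12.5
Overall dilution factor = 14.273 × 8.1429 × 12.5 = 1452.8
Stock = 0.0688 mM × 1452.8 = 99.95 mM = 0.0999 M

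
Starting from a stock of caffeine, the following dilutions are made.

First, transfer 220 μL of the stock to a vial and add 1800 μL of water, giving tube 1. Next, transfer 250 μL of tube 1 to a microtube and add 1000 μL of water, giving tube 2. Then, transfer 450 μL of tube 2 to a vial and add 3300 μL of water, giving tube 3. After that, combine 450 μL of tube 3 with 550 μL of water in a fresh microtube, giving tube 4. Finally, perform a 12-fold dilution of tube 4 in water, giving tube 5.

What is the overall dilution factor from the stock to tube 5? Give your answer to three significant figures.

1.02 × 10^4

Step 1: 220 μL + 1800 μL = 2020 μL total → factor 2020/220 = 9.1818
Step 2: 250 μL + 1000 μL = 1250 μL total → factor 1250/250 = 5
Step 3: 450 μL + 3300 μL = 3750 μL total → factor 3750/450 = 8.3333
Step 4: 450 μL + 550 μL = 1000 μL total → factor 1000/450 = 2.2222
Step 5: 12-fold → factor 12
Overall dilution factor = 9.1818 × 5 × 8.3333 × 2.2222 × 12 = 10202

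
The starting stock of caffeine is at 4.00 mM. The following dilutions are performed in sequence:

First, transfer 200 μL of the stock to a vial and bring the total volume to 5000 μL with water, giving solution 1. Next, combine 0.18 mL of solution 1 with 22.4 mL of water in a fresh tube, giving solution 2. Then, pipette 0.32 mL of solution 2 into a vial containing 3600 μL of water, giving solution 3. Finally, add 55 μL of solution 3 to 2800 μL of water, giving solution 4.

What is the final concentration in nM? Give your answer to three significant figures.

Step 1: 200 μL brought to 5000 μL → factor 5000/200 = 25
Step 2: 0.18 mL + 22.4 mL = 22.58 mL total → factor 22.58/0.18 = 125.44
Step 3: 0.32 mL + 3600 μL = 3.92 mL total → factor 3.92/0.32 = 12.25
Step 4: 55 μL + 2800 μL = 2855 μL total → factor 2855/55 = 51.909
Overall dilution factor = 25 × 125.44 × 12.25 × 51.909 = 1.9942 × 10^6
Final = 4.00 mM / 1.9942 × 10^6 = 2.006 × 10^-6 mM = 2.01 nM

2.01 nM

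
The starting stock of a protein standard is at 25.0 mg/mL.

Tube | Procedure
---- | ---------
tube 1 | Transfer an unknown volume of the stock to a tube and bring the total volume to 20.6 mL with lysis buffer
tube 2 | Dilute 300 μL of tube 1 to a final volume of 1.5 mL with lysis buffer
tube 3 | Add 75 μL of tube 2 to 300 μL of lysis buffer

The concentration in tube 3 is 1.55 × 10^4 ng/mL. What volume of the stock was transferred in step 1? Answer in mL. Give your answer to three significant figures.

Step 1: v brought to 20.6 mL → factor = 20.6 mL/v
Step 2: 300 μL brought to 1.5 mL → factor 1500/300 = 5
Step 3: 75 μL + 300 μL = 375 μL total → factor 375/75 = 5
Product of known-step factors = 25
Overall factor = 25.0 mg/mL / (1.55 × 10^4 ng/mL) = 1612.9
Step-1 factor = 1612.9 / 25 = 64.516
v = 20.6 mL / 64.516 = 0.319 mL

0.319 mL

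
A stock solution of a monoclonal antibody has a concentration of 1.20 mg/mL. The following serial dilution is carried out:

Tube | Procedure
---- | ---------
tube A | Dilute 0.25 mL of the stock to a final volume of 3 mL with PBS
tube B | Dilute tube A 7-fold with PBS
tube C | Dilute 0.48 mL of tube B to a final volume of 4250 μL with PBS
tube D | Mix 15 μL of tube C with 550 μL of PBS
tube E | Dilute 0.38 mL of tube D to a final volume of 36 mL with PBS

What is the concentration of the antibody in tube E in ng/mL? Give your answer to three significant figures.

0.452 ng/mL

Step 1: 0.25 mL brought to 3 mL → factor 3/0.25 = 12
Step 2: 7-fold → factor 7
Step 3: 0.48 mL brought to 4250 μL → factor 4.25/0.48 = 8.8542
Step 4: 15 μL + 550 μL = 565 μL total → factor 565/15 = 37.667
Step 5: 0.38 mL brought to 36 mL → factor 36/0.38 = 94.737
Overall dilution factor = 12 × 7 × 8.8542 × 37.667 × 94.737 = 2.654 × 10^6
Final = 1.20 mg/mL / 2.654 × 10^6 = 4.521 × 10^-7 mg/mL = 0.452 ng/mL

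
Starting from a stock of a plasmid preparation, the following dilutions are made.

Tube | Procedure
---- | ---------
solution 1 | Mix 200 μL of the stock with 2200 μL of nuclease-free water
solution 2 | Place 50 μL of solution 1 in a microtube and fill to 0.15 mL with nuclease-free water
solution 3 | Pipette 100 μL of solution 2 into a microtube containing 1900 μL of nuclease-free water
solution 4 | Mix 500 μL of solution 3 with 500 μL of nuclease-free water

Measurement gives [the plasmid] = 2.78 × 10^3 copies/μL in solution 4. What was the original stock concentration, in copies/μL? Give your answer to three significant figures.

4.00 × 10^6 copies/μL

Step 1: 200 μL + 2200 μL = 2400 μL total → factor 2400/200 = 12
Step 2: 50 μL brought to 0.15 mL → factor 150/50 = 3
Step 3: 100 μL + 1900 μL = 2000 μL total → factor 2000/100 = 20
Step 4: 500 μL + 500 μL = 1000 μL total → factor 1000/500 = 2
Overall dilution factor = 12 × 3 × 20 × 2 = 1440
Stock = 2.78 × 10^3 copies/μL × 1440 = 4.00 × 10^6 copies/μL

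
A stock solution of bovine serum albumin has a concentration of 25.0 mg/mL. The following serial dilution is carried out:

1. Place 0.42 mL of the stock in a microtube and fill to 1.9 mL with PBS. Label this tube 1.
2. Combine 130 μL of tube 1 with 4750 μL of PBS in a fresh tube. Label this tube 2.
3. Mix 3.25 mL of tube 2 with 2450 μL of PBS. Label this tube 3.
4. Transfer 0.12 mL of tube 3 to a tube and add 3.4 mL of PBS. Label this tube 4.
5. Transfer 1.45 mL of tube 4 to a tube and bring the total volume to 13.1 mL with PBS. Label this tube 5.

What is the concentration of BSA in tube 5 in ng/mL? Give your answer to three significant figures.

Step 1: 0.42 mL brought to 1.9 mL → factor 1.9/0.42 = 4.5238
Step 2: 130 μL + 4750 μL = 4880 μL total → factor 4880/130 = 37.538
Step 3: 3.25 mL + 2450 μL = 5.7 mL total → factor 5.7/3.25 = 1.7538
Step 4: 0.12 mL + 3.4 mL = 3.52 mL total → factor 3.52/0.12 = 29.333
Step 5: 1.45 mL brought to 13.1 mL → factor 13.1/1.45 = 9.0345
Overall dilution factor = 4.5238 × 37.538 × 1.7538 × 29.333 × 9.0345 = 78929
Final = 25.0 mg/mL / 78929 = 0.0003167 mg/mL = 317 ng/mL

317 ng/mL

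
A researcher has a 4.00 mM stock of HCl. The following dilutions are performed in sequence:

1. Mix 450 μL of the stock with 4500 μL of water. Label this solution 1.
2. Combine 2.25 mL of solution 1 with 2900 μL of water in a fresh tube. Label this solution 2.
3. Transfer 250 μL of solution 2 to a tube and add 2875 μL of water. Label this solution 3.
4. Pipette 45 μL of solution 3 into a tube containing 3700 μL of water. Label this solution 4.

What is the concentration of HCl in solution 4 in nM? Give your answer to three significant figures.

153 nM

Step 1: 450 μL + 4500 μL = 4950 μL total → factor 4950/450 = 11
Step 2: 2.25 mL + 2900 μL = 5.15 mL total → factor 5.15/2.25 = 2.2889
Step 3: 250 μL + 2875 μL = 3125 μL total → factor 3125/250 = 12.5
Step 4: 45 μL + 3700 μL = 3745 μL total → factor 3745/45 = 83.222
Overall dilution factor = 11 × 2.2889 × 12.5 × 83.222 = 26192
Final = 4.00 mM / 26192 = 0.0001527 mM = 153 nM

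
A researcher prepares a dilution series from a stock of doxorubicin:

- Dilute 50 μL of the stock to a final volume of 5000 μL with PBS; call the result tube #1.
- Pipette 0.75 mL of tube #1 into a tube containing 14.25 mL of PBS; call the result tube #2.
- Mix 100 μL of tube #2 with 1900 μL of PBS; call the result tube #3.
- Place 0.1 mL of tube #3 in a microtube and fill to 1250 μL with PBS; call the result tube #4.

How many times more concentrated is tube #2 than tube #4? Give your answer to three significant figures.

250

Step 1: 50 μL brought to 5000 μL → factor 5000/50 = 100
Step 2: 0.75 mL + 14.25 mL = 15 mL total → factor 15/0.75 = 20
Step 3: 100 μL + 1900 μL = 2000 μL total → factor 2000/100 = 20
Step 4: 0.1 mL brought to 1250 μL → factor 1.25/0.1 = 12.5
Dilution factor to tube #2 = 2000; to tube #4 = 5 × 10^5
[tube #2]/[tube #4] = (factor to tube #4)/(factor to tube #2) = 5 × 10^5/2000 = 250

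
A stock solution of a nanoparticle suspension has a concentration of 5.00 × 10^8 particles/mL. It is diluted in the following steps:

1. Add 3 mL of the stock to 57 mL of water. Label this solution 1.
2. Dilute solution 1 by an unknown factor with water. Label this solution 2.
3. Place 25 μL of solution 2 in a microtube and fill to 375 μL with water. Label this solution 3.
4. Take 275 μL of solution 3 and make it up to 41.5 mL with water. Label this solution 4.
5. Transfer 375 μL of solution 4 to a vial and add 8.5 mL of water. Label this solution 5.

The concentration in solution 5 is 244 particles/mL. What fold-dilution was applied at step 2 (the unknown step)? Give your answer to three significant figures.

Step 1: 3 mL + 57 mL = 60 mL total → factor 60/3 = 20
Step 2: unknown factor x
Step 3: 25 μL brought to 375 μL → factor 375/25 = 15
Step 4: 275 μL brought to 41.5 mL → factor 41500/275 = 150.91
Step 5: 375 μL + 8.5 mL = 8875 μL total → factor 8875/375 = 23.667
Product of known-step factors = 1.0715 × 10^6
Overall factor = 5.00 × 10^8 particles/mL / (244 particles/mL) = 2.0492 × 10^6
x = 2.0492 × 10^6 / 1.0715 × 10^6 = 1.91

1.91-fold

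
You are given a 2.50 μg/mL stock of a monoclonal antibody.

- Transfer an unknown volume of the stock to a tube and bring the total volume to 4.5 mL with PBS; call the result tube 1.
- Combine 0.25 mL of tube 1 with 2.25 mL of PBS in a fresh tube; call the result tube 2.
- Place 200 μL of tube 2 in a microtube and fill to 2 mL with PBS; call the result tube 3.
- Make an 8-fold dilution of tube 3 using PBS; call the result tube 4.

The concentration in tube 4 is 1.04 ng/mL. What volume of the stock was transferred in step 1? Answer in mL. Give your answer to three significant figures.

Step 1: v brought to 4.5 mL → factor = 4.5 mL/v
Step 2: 0.25 mL + 2.25 mL = 2.5 mL total → factor 2.5/0.25 = 10
Step 3: 200 μL brought to 2 mL → factor 2000/200 = 10
Step 4: 8-fold → factor 8
Product of known-step factors = 800
Overall factor = 2.50 μg/mL / (1.04 ng/mL) = 2403.8
Step-1 factor = 2403.8 / 800 = 3.0048
v = 4.5 mL / 3.0048 = 1.50 mL

1.50 mL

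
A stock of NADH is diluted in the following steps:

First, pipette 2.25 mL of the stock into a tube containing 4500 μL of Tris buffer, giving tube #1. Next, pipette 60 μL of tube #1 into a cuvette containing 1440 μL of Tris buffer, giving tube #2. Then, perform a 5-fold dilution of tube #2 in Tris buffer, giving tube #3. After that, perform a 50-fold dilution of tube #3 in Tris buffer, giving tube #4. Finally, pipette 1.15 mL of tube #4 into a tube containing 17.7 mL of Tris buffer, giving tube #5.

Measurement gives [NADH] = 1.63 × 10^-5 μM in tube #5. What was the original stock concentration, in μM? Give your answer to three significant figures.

5.01 μM

Step 1: 2.25 mL + 4500 μL = 6.75 mL total → factor 6.75/2.25 = 3
Step 2: 60 μL + 1440 μL = 1500 μL total → factor 1500/60 = 25
Step 3: 5-fold → factor 5
Step 4: 50-fold → factor 50
Step 5: 1.15 mL + 17.7 mL = 18.85 mL total → factor 18.85/1.15 = 16.391
Overall dilution factor = 3 × 25 × 5 × 50 × 16.391 = 3.0734 × 10^5
Stock = 1.63 × 10^-5 μM × 3.0734 × 10^5 = 5.01 μM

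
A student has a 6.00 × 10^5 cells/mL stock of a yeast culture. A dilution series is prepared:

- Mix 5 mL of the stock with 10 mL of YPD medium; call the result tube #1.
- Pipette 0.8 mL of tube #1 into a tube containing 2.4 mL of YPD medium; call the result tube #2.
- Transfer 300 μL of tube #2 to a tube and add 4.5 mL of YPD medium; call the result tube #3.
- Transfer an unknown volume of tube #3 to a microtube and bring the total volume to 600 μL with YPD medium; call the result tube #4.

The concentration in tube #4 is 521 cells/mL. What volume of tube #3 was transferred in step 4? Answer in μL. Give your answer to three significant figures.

100 μL

Step 1: 5 mL + 10 mL = 15 mL total → factor 15/5 = 3
Step 2: 0.8 mL + 2.4 mL = 3.2 mL total → factor 3.2/0.8 = 4
Step 3: 300 μL + 4.5 mL = 4800 μL total → factor 4800/300 = 16
Step 4: v brought to 600 μL → factor = 600 μL/v
Product of known-step factors = 192
Overall factor = 6.00 × 10^5 cells/mL / (521 cells/mL) = 1151.6
Step-4 factor = 1151.6 / 192 = 5.9981
v = 600 μL / 5.9981 = 100 μL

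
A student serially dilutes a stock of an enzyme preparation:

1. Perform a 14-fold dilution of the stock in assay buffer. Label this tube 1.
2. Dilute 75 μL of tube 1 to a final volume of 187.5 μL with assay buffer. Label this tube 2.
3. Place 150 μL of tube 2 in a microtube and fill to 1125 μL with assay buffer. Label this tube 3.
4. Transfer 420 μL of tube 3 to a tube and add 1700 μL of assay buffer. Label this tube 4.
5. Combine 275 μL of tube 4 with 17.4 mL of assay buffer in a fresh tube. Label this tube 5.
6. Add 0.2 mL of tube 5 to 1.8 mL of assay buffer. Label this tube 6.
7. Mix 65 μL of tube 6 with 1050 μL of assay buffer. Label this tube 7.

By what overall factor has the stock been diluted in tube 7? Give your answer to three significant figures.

1.46 × 10^7

Step 1: 14-fold → factor 14
Step 2: 75 μL brought to 187.5 μL → factor 187.5/75 = 2.5
Step 3: 150 μL brought to 1125 μL → factor 1125/150 = 7.5
Step 4: 420 μL + 1700 μL = 2120 μL total → factor 2120/420 = 5.0476
Step 5: 275 μL + 17.4 mL = 17675 μL total → factor 17675/275 = 64.273
Step 6: 0.2 mL + 1.8 mL = 2 mL total → factor 2/0.2 = 10
Step 7: 65 μL + 1050 μL = 1115 μL total → factor 1115/65 = 17.154
Overall dilution factor = 14 × 2.5 × 7.5 × 5.0476 × 64.273 × 10 × 17.154 = 1.4608 × 10^7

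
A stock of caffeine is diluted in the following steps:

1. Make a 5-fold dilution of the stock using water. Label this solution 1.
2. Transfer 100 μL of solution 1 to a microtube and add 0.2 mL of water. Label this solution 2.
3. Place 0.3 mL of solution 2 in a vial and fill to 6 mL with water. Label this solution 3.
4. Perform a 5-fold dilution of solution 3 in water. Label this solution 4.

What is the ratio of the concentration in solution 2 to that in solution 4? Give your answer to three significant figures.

100

Step 1: 5-fold → factor 5
Step 2: 100 μL + 0.2 mL = 300 μL total → factor 300/100 = 3
Step 3: 0.3 mL brought to 6 mL → factor 6/0.3 = 20
Step 4: 5-fold → factor 5
Dilution factor to solution 2 = 15; to solution 4 = 1500
[solution 2]/[solution 4] = (factor to solution 4)/(factor to solution 2) = 1500/15 = 100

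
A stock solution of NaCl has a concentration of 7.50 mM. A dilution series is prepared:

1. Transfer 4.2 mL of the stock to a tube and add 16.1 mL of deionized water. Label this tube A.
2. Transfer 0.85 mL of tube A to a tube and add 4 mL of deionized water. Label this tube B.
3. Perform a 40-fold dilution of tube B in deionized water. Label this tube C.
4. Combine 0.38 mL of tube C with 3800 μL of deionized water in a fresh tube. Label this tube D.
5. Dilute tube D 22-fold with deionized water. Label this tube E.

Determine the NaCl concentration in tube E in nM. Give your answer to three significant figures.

Step 1: 4.2 mL + 16.1 mL = 20.3 mL total → factor 20.3/4.2 = 4.8333
Step 2: 0.85 mL + 4 mL = 4.85 mL total → factor 4.85/0.85 = 5.7059
Step 3: 40-fold → factor 40
Step 4: 0.38 mL + 3800 μL = 4.18 mL total → factor 4.18/0.38 = 11
Step 5: 22-fold → factor 22
Overall dilution factor = 4.8333 × 5.7059 × 40 × 11 × 22 = 2.6696 × 10^5
Final = 7.50 mM / 2.6696 × 10^5 = 2.809 × 10^-5 mM = 28.1 nM

28.1 nM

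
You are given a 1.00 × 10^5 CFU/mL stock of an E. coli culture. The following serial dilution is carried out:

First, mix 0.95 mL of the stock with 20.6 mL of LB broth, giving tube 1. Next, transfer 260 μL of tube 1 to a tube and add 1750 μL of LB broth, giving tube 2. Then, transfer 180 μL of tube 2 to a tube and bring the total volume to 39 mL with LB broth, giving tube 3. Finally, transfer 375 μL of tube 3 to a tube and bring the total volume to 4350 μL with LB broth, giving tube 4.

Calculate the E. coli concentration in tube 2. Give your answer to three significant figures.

Step 1: 0.95 mL + 20.6 mL = 21.55 mL total → factor 21.55/0.95 = 22.684
Step 2: 260 μL + 1750 μL = 2010 μL total → factor 2010/260 = 7.7308
Dilution factor through tube 2 = 22.684 × 7.7308 = 175.37
[tube 2] = 1.00 × 10^5 CFU/mL / 175.37 = 570 CFU/mL

570 CFU/mL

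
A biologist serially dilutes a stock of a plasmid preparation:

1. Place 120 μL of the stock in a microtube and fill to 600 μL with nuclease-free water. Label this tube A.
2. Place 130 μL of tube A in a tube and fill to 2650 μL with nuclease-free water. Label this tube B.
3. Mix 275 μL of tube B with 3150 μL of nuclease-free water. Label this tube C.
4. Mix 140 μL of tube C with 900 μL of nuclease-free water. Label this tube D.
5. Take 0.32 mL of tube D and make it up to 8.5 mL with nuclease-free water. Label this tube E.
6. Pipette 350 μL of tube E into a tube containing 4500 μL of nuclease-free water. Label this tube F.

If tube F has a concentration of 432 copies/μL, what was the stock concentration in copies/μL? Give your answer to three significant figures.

1.50 × 10^9 copies/μL

Step 1: 120 μL brought to 600 μL → factor 600/120 = 5
Step 2: 130 μL brought to 2650 μL → factor 2650/130 = 20.385
Step 3: 275 μL + 3150 μL = 3425 μL total → factor 3425/275 = 12.455
Step 4: 140 μL + 900 μL = 1040 μL total → factor 1040/140 = 7.4286
Step 5: 0.32 mL brought to 8.5 mL → factor 8.5/0.32 = 26.562
Step 6: 350 μL + 4500 μL = 4850 μL total → factor 4850/350 = 13.857
Overall dilution factor = 5 × 20.385 × 12.455 × 7.4286 × 26.562 × 13.857 = 3.4709 × 10^6
Stock = 432 copies/μL × 3.4709 × 10^6 = 1.50 × 10^9 copies/μL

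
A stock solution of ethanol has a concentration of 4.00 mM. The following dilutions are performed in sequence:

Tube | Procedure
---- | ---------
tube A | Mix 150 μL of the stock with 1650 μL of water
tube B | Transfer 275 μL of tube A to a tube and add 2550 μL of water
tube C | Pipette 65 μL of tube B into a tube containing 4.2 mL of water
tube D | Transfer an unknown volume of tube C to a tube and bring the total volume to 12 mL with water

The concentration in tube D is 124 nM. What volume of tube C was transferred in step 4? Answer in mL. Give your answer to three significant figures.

Step 1: 150 μL + 1650 μL = 1800 μL total → factor 1800/150 = 12
Step 2: 275 μL + 2550 μL = 2825 μL total → factor 2825/275 = 10.273
Step 3: 65 μL + 4.2 mL = 4265 μL total → factor 4265/65 = 65.615
Step 4: v brought to 12 mL → factor = 12 mL/v
Product of known-step factors = 8088.6
Overall factor = 4.00 mM / (124 nM) = 32258
Step-4 factor = 32258 / 8088.6 = 3.9881
v = 12 mL / 3.9881 = 3.01 mL

3.01 mL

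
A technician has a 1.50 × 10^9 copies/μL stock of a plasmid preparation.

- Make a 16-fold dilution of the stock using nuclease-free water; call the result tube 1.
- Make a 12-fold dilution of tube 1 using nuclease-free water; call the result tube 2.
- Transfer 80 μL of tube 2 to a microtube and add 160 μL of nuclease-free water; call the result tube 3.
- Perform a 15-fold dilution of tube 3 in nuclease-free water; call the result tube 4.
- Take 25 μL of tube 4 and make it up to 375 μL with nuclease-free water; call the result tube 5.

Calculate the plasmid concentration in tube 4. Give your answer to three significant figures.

1.74 × 10^5 copies/μL

Step 1: 16-fold → factor 16
Step 2: 12-fold → factor 12
Step 3: 80 μL + 160 μL = 240 μL total → factor 240/80 = 3
Step 4: 15-fold → factor 15
Dilution factor through tube 4 = 16 × 12 × 3 × 15 = 8640
[tube 4] = 1.50 × 10^9 copies/μL / 8640 = 1.74 × 10^5 copies/μL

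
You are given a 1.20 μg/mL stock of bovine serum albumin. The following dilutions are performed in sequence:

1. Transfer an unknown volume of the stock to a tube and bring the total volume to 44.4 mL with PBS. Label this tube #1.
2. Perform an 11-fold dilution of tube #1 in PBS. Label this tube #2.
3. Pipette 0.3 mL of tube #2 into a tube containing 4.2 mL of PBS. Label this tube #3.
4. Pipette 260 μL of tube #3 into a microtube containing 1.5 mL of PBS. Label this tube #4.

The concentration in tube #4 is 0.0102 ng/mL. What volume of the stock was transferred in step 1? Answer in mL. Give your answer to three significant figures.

0.422 mL

Step 1: v brought to 44.4 mL → factor = 44.4 mL/v
Step 2: 11-fold → factor 11
Step 3: 0.3 mL + 4.2 mL = 4.5 mL total → factor 4.5/0.3 = 15
Step 4: 260 μL + 1.5 mL = 1760 μL total → factor 1760/260 = 6.7692
Product of known-step factors = 1116.9
Overall factor = 1.20 μg/mL / (0.0102 ng/mL) = 1.1765 × 10^5
Step-1 factor = 1.1765 × 10^5 / 1116.9 = 105.33
v = 44.4 mL / 105.33 = 0.422 mL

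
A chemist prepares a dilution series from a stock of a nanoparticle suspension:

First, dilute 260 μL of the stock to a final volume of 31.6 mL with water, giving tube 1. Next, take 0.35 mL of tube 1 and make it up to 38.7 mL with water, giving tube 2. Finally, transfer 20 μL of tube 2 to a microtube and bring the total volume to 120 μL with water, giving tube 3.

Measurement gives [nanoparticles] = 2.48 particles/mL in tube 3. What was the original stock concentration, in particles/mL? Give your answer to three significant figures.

2.00 × 10^5 particles/mL

Step 1: 260 μL brought to 31.6 mL → factor 31600/260 = 121.54
Step 2: 0.35 mL brought to 38.7 mL → factor 38.7/0.35 = 110.57
Step 3: 20 μL brought to 120 μL → factor 120/20 = 6
Overall dilution factor = 121.54 × 110.57 × 6 = 80632
Stock = 2.48 particles/mL × 80632 = 2.00 × 10^5 particles/mL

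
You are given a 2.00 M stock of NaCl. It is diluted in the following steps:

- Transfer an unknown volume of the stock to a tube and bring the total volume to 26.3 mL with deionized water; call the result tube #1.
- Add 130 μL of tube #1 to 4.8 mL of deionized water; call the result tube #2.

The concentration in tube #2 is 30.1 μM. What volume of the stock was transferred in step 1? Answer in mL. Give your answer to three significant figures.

Step 1: v brought to 26.3 mL → factor = 26.3 mL/v
Step 2: 130 μL + 4.8 mL = 4930 μL total → factor 4930/130 = 37.923
Product of known-step factors = 37.923
Overall factor = 2.00 M / (30.1 μM) = 66445
Step-1 factor = 66445 / 37.923 = 1752.1
v = 26.3 mL / 1752.1 = 0.0150 mL

0.0150 mL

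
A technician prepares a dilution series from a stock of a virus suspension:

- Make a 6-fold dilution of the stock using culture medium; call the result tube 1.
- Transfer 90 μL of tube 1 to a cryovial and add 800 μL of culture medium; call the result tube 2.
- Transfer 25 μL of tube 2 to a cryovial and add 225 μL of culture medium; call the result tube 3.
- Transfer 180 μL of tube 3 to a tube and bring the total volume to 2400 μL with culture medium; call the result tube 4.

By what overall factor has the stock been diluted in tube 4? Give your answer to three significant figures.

Step 1: 6-fold → factor 6
Step 2: 90 μL + 800 μL = 890 μL total → factor 890/90 = 9.8889
Step 3: 25 μL + 225 μL = 250 μL total → factor 250/25 = 10
Step 4: 180 μL brought to 2400 μL → factor 2400/180 = 13.333
Overall dilution factor = 6 × 9.8889 × 10 × 13.333 = 7911.1

7.91 × 10^3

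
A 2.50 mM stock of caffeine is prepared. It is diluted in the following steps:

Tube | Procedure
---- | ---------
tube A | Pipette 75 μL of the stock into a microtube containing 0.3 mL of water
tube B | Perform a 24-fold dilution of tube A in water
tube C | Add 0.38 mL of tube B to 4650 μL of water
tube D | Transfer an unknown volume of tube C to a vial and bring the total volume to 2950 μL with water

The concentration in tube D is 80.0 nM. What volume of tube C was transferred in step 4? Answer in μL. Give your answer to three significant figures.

150 μL

Step 1: 75 μL + 0.3 mL = 375 μL total → factor 375/75 = 5
Step 2: 24-fold → factor 24
Step 3: 0.38 mL + 4650 μL = 5.03 mL total → factor 5.03/0.38 = 13.237
Step 4: v brought to 2950 μL → factor = 2950 μL/v
Product of known-step factors = 1588.4
Overall factor = 2.50 mM / (80.0 nM) = 31250
Step-4 factor = 31250 / 1588.4 = 19.674
v = 2950 μL / 19.674 = 150 μL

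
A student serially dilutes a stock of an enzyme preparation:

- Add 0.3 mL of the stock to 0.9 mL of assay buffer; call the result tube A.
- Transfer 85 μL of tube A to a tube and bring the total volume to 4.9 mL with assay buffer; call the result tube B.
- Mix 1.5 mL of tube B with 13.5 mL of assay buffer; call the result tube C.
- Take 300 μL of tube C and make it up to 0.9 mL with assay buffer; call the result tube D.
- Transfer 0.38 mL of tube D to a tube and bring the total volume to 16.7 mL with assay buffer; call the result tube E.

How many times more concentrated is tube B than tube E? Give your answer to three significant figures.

Step 1: 0.3 mL + 0.9 mL = 1.2 mL total → factor 1.2/0.3 = 4
Step 2: 85 μL brought to 4.9 mL → factor 4900/85 = 57.647
Step 3: 1.5 mL + 13.5 mL = 15 mL total → factor 15/1.5 = 10
Step 4: 300 μL brought to 0.9 mL → factor 900/300 = 3
Step 5: 0.38 mL brought to 16.7 mL → factor 16.7/0.38 = 43.947
Dilution factor to tube B = 230.59; to tube E = 3.0401 × 10^5
[tube B]/[tube E] = (factor to tube E)/(factor to tube B) = 3.0401 × 10^5/230.59 = 1.32 × 10^3

1.32 × 10^3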